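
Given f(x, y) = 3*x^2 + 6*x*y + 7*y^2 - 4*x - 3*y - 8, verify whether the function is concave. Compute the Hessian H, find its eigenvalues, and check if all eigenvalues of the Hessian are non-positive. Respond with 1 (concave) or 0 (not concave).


The Hessian of f(x,y) = 3*x^2 + 6*x*y + 7*y^2 - 4*x - 3*y - 8 is:
H = [[6, 6], [6, 14]]
Trace = 6 + 14 = 20
Determinant = 6*14 - (6)^2 = 48
Discriminant = (20)^2 - 4*48 = 208.0
Eigenvalues: lambda_1 = 2.7889, lambda_2 = 17.2111
The function is not concave.

0


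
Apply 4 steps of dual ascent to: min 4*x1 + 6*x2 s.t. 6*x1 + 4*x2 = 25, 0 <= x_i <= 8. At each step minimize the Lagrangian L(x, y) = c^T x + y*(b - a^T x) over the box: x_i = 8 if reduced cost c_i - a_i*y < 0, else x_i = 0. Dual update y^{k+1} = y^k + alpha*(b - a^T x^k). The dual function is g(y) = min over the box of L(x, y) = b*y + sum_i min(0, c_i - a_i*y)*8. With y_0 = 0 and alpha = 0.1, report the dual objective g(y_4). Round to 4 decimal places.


Dual ascent for LP: min 4*x1 + 6*x2, 6*x1 + 4*x2 = 25, 0 <= x_i <= 8
Step 1: y^k = 0.0, reduced costs: (4.0, 6.0)
  x^k = (0.0, 0.0), subgradient = b - a^T x = 25.0
  y^{k+1} = 0.0 + 0.1*25.0 = 2.5
Step 2: y^k = 2.5, reduced costs: (-11.0, -4.0)
  x^k = (8.0, 8.0), subgradient = b - a^T x = -55.0
  y^{k+1} = 2.5 + 0.1*-55.0 = -3.0
Step 3: y^k = -3.0, reduced costs: (22.0, 18.0)
  x^k = (0.0, 0.0), subgradient = b - a^T x = 25.0
  y^{k+1} = -3.0 + 0.1*25.0 = -0.5
Step 4: y^k = -0.5, reduced costs: (7.0, 8.0)
  x^k = (0.0, 0.0), subgradient = b - a^T x = 25.0
  y^{k+1} = -0.5 + 0.1*25.0 = 2.0
Dual objective at y_4 = 2.0: reduced costs (-8.0, -2.0), box minimizer x = (8.0, 8.0)
g(y_4) = b*y + (c1 - a1*y)*x1 + (c2 - a2*y)*x2 = 25*2.0 + (-8.0)*8.0 + (-2.0)*8.0 = 50.0 - 64.0 - 16.0 = -30.0


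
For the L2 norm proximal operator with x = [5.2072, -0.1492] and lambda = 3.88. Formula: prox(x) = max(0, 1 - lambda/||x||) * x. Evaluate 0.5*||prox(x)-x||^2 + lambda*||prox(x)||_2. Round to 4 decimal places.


Step 1: Compute ||x||.
||x|| = 5.2093
Step 2: Compute scaling factor.
scale = max(0, 1 - 3.88/5.2093) = 0.2552
Step 3: prox(x) = [1.3288, -0.0381]
||prox(x)|| = 1.3293
Step 4: Proximal objective.
0.5*||prox-x||^2 = 7.5272
lambda*||prox|| = 5.1577
Total = 12.685


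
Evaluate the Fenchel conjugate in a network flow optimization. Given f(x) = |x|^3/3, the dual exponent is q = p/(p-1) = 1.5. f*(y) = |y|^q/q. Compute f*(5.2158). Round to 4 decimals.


The conjugate exponent q satisfies 1/p + 1/q = 1.
p = 3, so q = 3/(3 - 1) = 1.5
|y|^q = 5.2158^1.5 = 11.9119
f*(5.2158) = 11.9119 / 1.5 = 7.9413


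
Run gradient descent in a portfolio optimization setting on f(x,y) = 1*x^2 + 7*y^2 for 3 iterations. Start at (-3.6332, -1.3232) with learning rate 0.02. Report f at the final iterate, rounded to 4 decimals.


Gradient descent on f(x,y) = 1*x^2 + 7*y^2.
Starting point: (-3.6332, -1.3232), alpha = 0.02
Step 1: grad_x = 2*1*-3.6332 = -7.2664, grad_y = 2*7*-1.3232 = -18.5248
  x_1 = -3.6332 - 0.02*-7.2664 = -3.4879
  y_1 = -1.3232 - 0.02*-18.5248 = -0.9527
Step 2: grad_x = 2*1*-3.4879 = -6.9757, grad_y = 2*7*-0.9527 = -13.3379
  x_2 = -3.4879 - 0.02*-6.9757 = -3.3484
  y_2 = -0.9527 - 0.02*-13.3379 = -0.6859
Step 3: grad_x = 2*1*-3.3484 = -6.6967, grad_y = 2*7*-0.6859 = -9.6033
  x_3 = -3.3484 - 0.02*-6.6967 = -3.2144
  y_3 = -0.6859 - 0.02*-9.6033 = -0.4939
f(-3.2144, -0.4939) = 1*(-3.2144)^2 + 7*(-0.4939)^2 = 12.0399


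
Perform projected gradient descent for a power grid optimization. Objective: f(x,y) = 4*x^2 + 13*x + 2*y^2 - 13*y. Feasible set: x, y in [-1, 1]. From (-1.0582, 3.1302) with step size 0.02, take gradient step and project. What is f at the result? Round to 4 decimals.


Step 1: Compute gradient at (-1.0582, 3.1302).
grad_x = 2*4*-1.0582 + 13 = 4.5344
grad_y = 2*2*3.1302 - 13 = -0.4792
Step 2: Gradient step.
x_raw = -1.0582 - 0.02*4.5344 = -1.1489
y_raw = 3.1302 - 0.02*-0.4792 = 3.1398
Step 3: Project onto [-1, 1].
x_proj = clip(-1.1489) = -1.0
y_proj = clip(3.1398) = 1.0
Step 4: Evaluate f.
f(-1.0, 1.0) = -20.0


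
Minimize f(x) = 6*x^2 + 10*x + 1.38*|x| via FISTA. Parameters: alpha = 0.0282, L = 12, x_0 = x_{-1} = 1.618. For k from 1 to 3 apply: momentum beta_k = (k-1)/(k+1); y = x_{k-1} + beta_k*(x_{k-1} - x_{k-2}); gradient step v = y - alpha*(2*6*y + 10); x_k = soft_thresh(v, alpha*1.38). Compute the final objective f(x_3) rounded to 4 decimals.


FISTA on f(x) = 6*x^2 + 10*x + 1.38*|x|
L = 12, alpha = 0.0282
Iteration 1: beta = 0.0, y = 1.618 + 0.0*(1.618 - 1.618) = 1.618
  grad(y) = 29.416, v = y - alpha*grad = 0.7885
  prox(v) = soft_thresh(0.7885, 0.0389) = 0.7496
Iteration 2: beta = 0.3333, y = 0.7496 + 0.3333*(0.7496 - 1.618) = 0.4601
  grad(y) = 15.5208, v = y - alpha*grad = 0.0224
  prox(v) = soft_thresh(0.0224, 0.0389) = 0.0
Iteration 3: beta = 0.5, y = 0.0 + 0.5*(0.0 - 0.7496) = -0.3748
  grad(y) = 5.5027, v = y - alpha*grad = -0.53
  prox(v) = soft_thresh(-0.53, 0.0389) = -0.491
f(x_3) = 6*(-0.491)^2 + 10*(-0.491) + 1.38*|-0.491| = -2.786


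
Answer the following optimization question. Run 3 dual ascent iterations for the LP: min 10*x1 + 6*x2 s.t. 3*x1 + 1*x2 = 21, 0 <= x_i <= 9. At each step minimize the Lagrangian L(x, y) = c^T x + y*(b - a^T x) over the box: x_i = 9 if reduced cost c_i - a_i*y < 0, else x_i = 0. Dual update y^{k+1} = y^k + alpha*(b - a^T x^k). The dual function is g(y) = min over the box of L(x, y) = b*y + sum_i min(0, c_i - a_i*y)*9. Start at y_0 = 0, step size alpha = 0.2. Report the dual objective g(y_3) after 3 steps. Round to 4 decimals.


Dual ascent for LP: min 10*x1 + 6*x2, 3*x1 + 1*x2 = 21, 0 <= x_i <= 9
Step 1: y^k = 0.0, reduced costs: (10.0, 6.0)
  x^k = (0.0, 0.0), subgradient = b - a^T x = 21.0
  y^{k+1} = 0.0 + 0.2*21.0 = 4.2
Step 2: y^k = 4.2, reduced costs: (-2.6, 1.8)
  x^k = (9.0, 0.0), subgradient = b - a^T x = -6.0
  y^{k+1} = 4.2 + 0.2*-6.0 = 3.0
Step 3: y^k = 3.0, reduced costs: (1.0, 3.0)
  x^k = (0.0, 0.0), subgradient = b - a^T x = 21.0
  y^{k+1} = 3.0 + 0.2*21.0 = 7.2
Dual objective at y_3 = 7.2: reduced costs (-11.6, -1.2), box minimizer x = (9.0, 9.0)
g(y_3) = b*y + (c1 - a1*y)*x1 + (c2 - a2*y)*x2 = 21*7.2 + (-11.6)*9.0 + (-1.2)*9.0 = 151.2 - 104.4 - 10.8 = 36.0


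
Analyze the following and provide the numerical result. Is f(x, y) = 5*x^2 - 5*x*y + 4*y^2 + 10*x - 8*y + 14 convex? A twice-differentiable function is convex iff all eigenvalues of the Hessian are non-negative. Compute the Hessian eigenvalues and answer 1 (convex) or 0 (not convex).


The Hessian of f(x,y) = 5*x^2 - 5*x*y + 4*y^2 + 10*x - 8*y + 14 is:
H = [[10, -5], [-5, 8]]
Trace = 10 + 8 = 18
Determinant = 10*8 - (-5)^2 = 55
Discriminant = (18)^2 - 4*55 = 104.0
Eigenvalues: lambda_1 = 3.901, lambda_2 = 14.099
The function is convex.

1


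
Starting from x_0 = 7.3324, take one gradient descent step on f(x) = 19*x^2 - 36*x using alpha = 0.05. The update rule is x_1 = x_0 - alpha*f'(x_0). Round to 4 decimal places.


We compute the gradient at x_0 and apply the update.
f'(x) = 38*x - 36
f'(7.3324) = 38*7.3324 - 36 = 242.6312
x_1 = 7.3324 - 0.05*242.6312 = -4.7992


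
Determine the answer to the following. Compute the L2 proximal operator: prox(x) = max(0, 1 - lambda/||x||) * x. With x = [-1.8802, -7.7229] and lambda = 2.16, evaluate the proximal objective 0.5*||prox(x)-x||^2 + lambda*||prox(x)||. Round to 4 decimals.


Step 1: Compute ||x||.
||x|| = 7.9485
Step 2: Compute scaling factor.
scale = max(0, 1 - 2.16/7.9485) = 0.7282
Step 3: prox(x) = [-1.3693, -5.6242]
||prox(x)|| = 5.7885
Step 4: Proximal objective.
0.5*||prox-x||^2 = 2.3328
lambda*||prox|| = 12.5032
Total = 14.8359


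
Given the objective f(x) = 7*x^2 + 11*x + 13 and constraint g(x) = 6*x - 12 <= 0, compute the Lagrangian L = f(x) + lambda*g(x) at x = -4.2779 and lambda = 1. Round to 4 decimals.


Step 1: Evaluate f(x).
f(-4.2779) = 7*(-4.2779)^2 + 11*(-4.2779) + 13 = 94.0461
Step 2: Evaluate g(x).
g(-4.2779) = 6*-4.2779 - 12 = -37.6674
Step 3: Compute Lagrangian.
L = 94.0461 + 1*-37.6674 = 56.3787


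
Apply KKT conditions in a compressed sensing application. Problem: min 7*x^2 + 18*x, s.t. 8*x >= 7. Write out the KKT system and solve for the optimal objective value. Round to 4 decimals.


Step 1: Try lambda = 0 (constraint inactive).
x_unc = -18/(2*7) = -1.2857
Check: 8*-1.2857 = -10.2856 < 7 -- violated!
Step 2: Constraint must be active: 8*x = 7
x* = 7/8 = 0.875
lambda = (2*7*0.875 + 18)/8 = 3.7813
Step 3: Compute optimal value.
f(x*) = 7*0.875^2 + 18*0.875 = 21.1094


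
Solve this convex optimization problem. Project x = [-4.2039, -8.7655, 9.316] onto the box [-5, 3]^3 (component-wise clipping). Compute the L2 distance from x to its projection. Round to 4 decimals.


Project each component onto [-5, 3].
clip(-4.2039) = -4.2039, clip(-8.7655) = -5.0, clip(9.316) = 3.0
Projection = [-4.2039, -5.0, 3.0]
Squared diffs: [0.0, 14.179, 39.8919]
Distance = sqrt(54.0709) = 7.3533


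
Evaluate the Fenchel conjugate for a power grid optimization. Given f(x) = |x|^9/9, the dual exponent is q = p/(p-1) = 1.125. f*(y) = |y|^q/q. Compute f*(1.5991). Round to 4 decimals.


The conjugate exponent q satisfies 1/p + 1/q = 1.
p = 9, so q = 9/(9 - 1) = 1.125
|y|^q = 1.5991^1.125 = 1.6957
f*(1.5991) = 1.6957 / 1.125 = 1.5073


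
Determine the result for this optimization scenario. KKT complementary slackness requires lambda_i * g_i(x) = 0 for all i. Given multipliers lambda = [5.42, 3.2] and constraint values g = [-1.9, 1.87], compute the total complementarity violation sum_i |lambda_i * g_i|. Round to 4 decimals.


KKT complementary slackness check:
lambda_1 * g_1 = 5.42 * -1.9 = -10.298
lambda_2 * g_2 = 3.2 * 1.87 = 5.984
Total violation = 10.298 + 5.984 = 16.282


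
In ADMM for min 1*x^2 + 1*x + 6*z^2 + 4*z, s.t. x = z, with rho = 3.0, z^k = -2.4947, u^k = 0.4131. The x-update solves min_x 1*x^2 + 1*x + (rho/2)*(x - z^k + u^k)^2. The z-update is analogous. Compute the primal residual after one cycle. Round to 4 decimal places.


ADMM iteration with rho = 3.0, z^k = -2.4947, u^k = 0.4131
Step 1: x-update.
Minimize 1*x^2 + 1*x + (3.0/2)*(x + 2.4947 + 0.4131)^2
FOC: (2*1 + 3.0)*x = -1 + 3.0*(-2.4947 - 0.4131)
x^{k+1} = -1.9447
Step 2: z-update.
Minimize 6*z^2 + 4*z + (3.0/2)*(-1.9447 - z + 0.4131)^2
FOC: (2*6 + 3.0)*z = -4 + 3.0*(-1.9447 + 0.4131)
z^{k+1} = -0.573
Step 3: u-update.
u^{k+1} = 0.4131 - 1.9447 + 0.573 = -0.9586
Step 4: Primal residual = |-1.9447 + 0.573| = 1.3717


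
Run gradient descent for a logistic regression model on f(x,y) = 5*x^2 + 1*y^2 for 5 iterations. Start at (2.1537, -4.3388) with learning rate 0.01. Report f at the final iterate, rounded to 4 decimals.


Gradient descent on f(x,y) = 5*x^2 + 1*y^2.
Starting point: (2.1537, -4.3388), alpha = 0.01
Step 1: grad_x = 2*5*2.1537 = 21.537, grad_y = 2*1*-4.3388 = -8.6776
  x_1 = 2.1537 - 0.01*21.537 = 1.9383
  y_1 = -4.3388 - 0.01*-8.6776 = -4.252
Step 2: grad_x = 2*5*1.9383 = 19.3833, grad_y = 2*1*-4.252 = -8.504
  x_2 = 1.9383 - 0.01*19.3833 = 1.7445
  y_2 = -4.252 - 0.01*-8.504 = -4.167
Step 3: grad_x = 2*5*1.7445 = 17.445, grad_y = 2*1*-4.167 = -8.334
  x_3 = 1.7445 - 0.01*17.445 = 1.57
  y_3 = -4.167 - 0.01*-8.334 = -4.0836
Step 4: grad_x = 2*5*1.57 = 15.7005, grad_y = 2*1*-4.0836 = -8.1673
  x_4 = 1.57 - 0.01*15.7005 = 1.413
  y_4 = -4.0836 - 0.01*-8.1673 = -4.002
Step 5: grad_x = 2*5*1.413 = 14.1304, grad_y = 2*1*-4.002 = -8.0039
  x_5 = 1.413 - 0.01*14.1304 = 1.2717
  y_5 = -4.002 - 0.01*-8.0039 = -3.9219
f(1.2717, -3.9219) = 5*1.2717^2 + 1*(-3.9219)^2 = 23.4681


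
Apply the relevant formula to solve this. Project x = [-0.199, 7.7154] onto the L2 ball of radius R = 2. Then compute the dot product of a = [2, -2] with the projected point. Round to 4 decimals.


Step 1: Compute ||x|| (intermediates to 6 decimals).
||x|| = sqrt((-0.199)^2 + 7.7154^2) = 7.717966
Step 2: Project.
Since ||x|| > R, scale = R/||x|| = 2/7.717966 = 0.259136, proj(x) = scale * x
proj(x) = [-0.051568, 1.999338]
Step 3: Dot product.
a^T * proj(x) = 2*(-0.051568) - 2*1.999338 = -4.1018


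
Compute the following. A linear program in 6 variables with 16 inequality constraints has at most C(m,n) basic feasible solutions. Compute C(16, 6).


Each vertex corresponds to some choice of n active constraints out of m, so the number of vertices is at most C(m, n) = m! / (n!(m-n)!).
m = 16, n = 6
Numerator: 16 * 15 * 14 * 13 * 12 * 11
Denominator: 6! = 720
C(16, 6) = 8008


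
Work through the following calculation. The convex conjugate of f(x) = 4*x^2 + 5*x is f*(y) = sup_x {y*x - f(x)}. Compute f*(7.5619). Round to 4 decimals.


f*(y) = sup_x {y*x - a*x^2 - b*x} = sup_x {(y-b)*x - a*x^2}
FOC: (y - b) - 2a*x = 0 => x* = (y - b)/(2a)
x* = (7.5619 - 5)/(2*4) = 0.3202
f*(7.5619) = (y-b)^2/(4a) = (7.5619 - 5)^2/(4*4)
= 6.5633/16 = 0.4102


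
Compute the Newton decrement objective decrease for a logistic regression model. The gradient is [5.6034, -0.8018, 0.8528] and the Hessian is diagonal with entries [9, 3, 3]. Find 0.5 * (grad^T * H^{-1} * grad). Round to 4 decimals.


Step 1: H is diagonal, so H^(-1) * g = [0.6226, -0.2673, 0.2843].
Step 2: g^T H^(-1) g = sum_i g_i^2 / H_ii
  = (5.6034)^2/9 + (-0.8018)^2/3 + (0.8528)^2/3
  = 3.4887 + 0.2143 + 0.2424 = 3.9454
Step 3: Objective decrease = 0.5 * g^T H^(-1) g = 1.9727


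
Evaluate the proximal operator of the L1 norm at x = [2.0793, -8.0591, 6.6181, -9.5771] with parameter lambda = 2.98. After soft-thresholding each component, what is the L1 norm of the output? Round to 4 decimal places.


Soft-thresholding with lambda = 2.98:
prox(2.0793) = sign(2.0793)*max(|2.0793| - 2.98, 0) = 0.0
prox(-8.0591) = sign(-8.0591)*max(|-8.0591| - 2.98, 0) = -5.0791
prox(6.6181) = sign(6.6181)*max(|6.6181| - 2.98, 0) = 3.6381
prox(-9.5771) = sign(-9.5771)*max(|-9.5771| - 2.98, 0) = -6.5971
prox(x) = [0.0, -5.0791, 3.6381, -6.5971]
||prox(x)||_1 = 0.0 + 5.0791 + 3.6381 + 6.5971 = 15.3143


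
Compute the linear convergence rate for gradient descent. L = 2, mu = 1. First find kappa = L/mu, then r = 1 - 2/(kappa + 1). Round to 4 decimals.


Step 1: Compute the condition number.
kappa = L/mu = 2/1 = 2.0
Step 2: Compute the convergence rate.
r = 1 - 2/(kappa + 1) = 1 - 2*mu/(L + mu) = (L - mu)/(L + mu) = 1/3 = 0.3333


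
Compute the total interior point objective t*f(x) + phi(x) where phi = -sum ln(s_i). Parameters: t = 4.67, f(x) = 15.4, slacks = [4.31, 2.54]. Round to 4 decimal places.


Step 1: Compute log-barrier.
ln values: [1.4609, 0.9322]
phi = -(1.4609 + 0.9322) = -2.3931
Step 2: Compute augmented objective.
t*f(x) = 4.67*15.4 = 71.918
Total = 71.918 - 2.3931 = 69.5249


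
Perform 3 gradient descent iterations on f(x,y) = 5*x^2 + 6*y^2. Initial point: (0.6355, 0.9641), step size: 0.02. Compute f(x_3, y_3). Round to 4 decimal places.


Gradient descent on f(x,y) = 5*x^2 + 6*y^2.
Starting point: (0.6355, 0.9641), alpha = 0.02
Step 1: grad_x = 2*5*0.6355 = 6.355, grad_y = 2*6*0.9641 = 11.5692
  x_1 = 0.6355 - 0.02*6.355 = 0.5084
  y_1 = 0.9641 - 0.02*11.5692 = 0.7327
Step 2: grad_x = 2*5*0.5084 = 5.084, grad_y = 2*6*0.7327 = 8.7926
  x_2 = 0.5084 - 0.02*5.084 = 0.4067
  y_2 = 0.7327 - 0.02*8.7926 = 0.5569
Step 3: grad_x = 2*5*0.4067 = 4.0672, grad_y = 2*6*0.5569 = 6.6824
  x_3 = 0.4067 - 0.02*4.0672 = 0.3254
  y_3 = 0.5569 - 0.02*6.6824 = 0.4232
f(0.3254, 0.4232) = 5*0.3254^2 + 6*0.4232^2 = 1.604


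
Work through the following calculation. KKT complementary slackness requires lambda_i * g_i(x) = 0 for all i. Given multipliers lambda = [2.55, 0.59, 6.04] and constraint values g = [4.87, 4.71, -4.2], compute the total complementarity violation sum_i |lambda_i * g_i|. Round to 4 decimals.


KKT complementary slackness check:
lambda_1 * g_1 = 2.55 * 4.87 = 12.4185
lambda_2 * g_2 = 0.59 * 4.71 = 2.7789
lambda_3 * g_3 = 6.04 * -4.2 = -25.368
Total violation = 12.4185 + 2.7789 + 25.368 = 40.5654


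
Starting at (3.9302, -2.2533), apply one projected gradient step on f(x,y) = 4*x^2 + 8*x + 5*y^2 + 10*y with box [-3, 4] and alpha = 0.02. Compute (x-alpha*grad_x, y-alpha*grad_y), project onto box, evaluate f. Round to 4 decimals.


Step 1: Compute gradient at (3.9302, -2.2533).
grad_x = 2*4*3.9302 + 8 = 39.4416
grad_y = 2*5*-2.2533 + 10 = -12.533
Step 2: Gradient step.
x_raw = 3.9302 - 0.02*39.4416 = 3.1414
y_raw = -2.2533 - 0.02*-12.533 = -2.0026
Step 3: Project onto [-3, 4].
x_proj = clip(3.1414) = 3.1414
y_proj = clip(-2.0026) = -2.0026
Step 4: Evaluate f.
f(3.1414, -2.0026) = 64.6302


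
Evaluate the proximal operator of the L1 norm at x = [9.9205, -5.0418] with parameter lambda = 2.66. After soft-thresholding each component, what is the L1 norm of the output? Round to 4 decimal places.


Soft-thresholding with lambda = 2.66:
prox(9.9205) = sign(9.9205)*max(|9.9205| - 2.66, 0) = 7.2605
prox(-5.0418) = sign(-5.0418)*max(|-5.0418| - 2.66, 0) = -2.3818
prox(x) = [7.2605, -2.3818]
||prox(x)||_1 = 7.2605 + 2.3818 = 9.6423


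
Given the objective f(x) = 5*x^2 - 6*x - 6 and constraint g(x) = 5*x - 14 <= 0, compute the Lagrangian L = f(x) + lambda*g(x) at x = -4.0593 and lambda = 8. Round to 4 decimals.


Step 1: Evaluate f(x).
f(-4.0593) = 5*(-4.0593)^2 - 6*(-4.0593) - 6 = 100.7454
Step 2: Evaluate g(x).
g(-4.0593) = 5*-4.0593 - 14 = -34.2965
Step 3: Compute Lagrangian.
L = 100.7454 + 8*-34.2965 = -173.6266


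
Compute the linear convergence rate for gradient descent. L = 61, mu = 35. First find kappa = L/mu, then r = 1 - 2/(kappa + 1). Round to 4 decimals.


Step 1: Compute the condition number.
kappa = L/mu = 61/35 = 1.7429
Step 2: Compute the convergence rate.
r = 1 - 2/(kappa + 1) = 1 - 2*mu/(L + mu) = (L - mu)/(L + mu) = 26/96 = 0.2708


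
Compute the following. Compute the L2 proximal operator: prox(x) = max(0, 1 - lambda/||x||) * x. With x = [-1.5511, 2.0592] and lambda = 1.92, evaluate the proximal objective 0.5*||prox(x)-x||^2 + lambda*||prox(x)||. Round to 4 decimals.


Step 1: Compute ||x||.
||x|| = 2.578
Step 2: Compute scaling factor.
scale = max(0, 1 - 1.92/2.578) = 0.2552
Step 3: prox(x) = [-0.3959, 0.5256]
||prox(x)|| = 0.658
Step 4: Proximal objective.
0.5*||prox-x||^2 = 1.8432
lambda*||prox|| = 1.2634
Total = 3.1066


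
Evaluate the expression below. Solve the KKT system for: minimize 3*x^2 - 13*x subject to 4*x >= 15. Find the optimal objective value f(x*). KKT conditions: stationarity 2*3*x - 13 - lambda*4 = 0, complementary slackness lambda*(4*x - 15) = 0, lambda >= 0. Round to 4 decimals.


Step 1: Try lambda = 0 (constraint inactive).
x_unc = 13/(2*3) = 2.1667
Check: 4*2.1667 = 8.6668 < 15 -- violated!
Step 2: Constraint must be active: 4*x = 15
x* = 15/4 = 3.75
lambda = (2*3*3.75 - 13)/4 = 2.375
Step 3: Compute optimal value.
f(x*) = 3*3.75^2 - 13*3.75 = -6.5625


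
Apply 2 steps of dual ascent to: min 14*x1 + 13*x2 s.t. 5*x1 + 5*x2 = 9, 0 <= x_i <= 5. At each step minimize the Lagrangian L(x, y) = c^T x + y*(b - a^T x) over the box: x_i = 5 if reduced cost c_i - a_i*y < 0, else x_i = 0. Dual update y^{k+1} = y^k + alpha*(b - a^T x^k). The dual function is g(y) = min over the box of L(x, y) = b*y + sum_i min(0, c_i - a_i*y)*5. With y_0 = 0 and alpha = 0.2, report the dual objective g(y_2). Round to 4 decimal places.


Dual ascent for LP: min 14*x1 + 13*x2, 5*x1 + 5*x2 = 9, 0 <= x_i <= 5
Step 1: y^k = 0.0, reduced costs: (14.0, 13.0)
  x^k = (0.0, 0.0), subgradient = b - a^T x = 9.0
  y^{k+1} = 0.0 + 0.2*9.0 = 1.8
Step 2: y^k = 1.8, reduced costs: (5.0, 4.0)
  x^k = (0.0, 0.0), subgradient = b - a^T x = 9.0
  y^{k+1} = 1.8 + 0.2*9.0 = 3.6
Dual objective at y_2 = 3.6: reduced costs (-4.0, -5.0), box minimizer x = (5.0, 5.0)
g(y_2) = b*y + (c1 - a1*y)*x1 + (c2 - a2*y)*x2 = 9*3.6 + (-4.0)*5.0 + (-5.0)*5.0 = 32.4 - 20.0 - 25.0 = -12.6


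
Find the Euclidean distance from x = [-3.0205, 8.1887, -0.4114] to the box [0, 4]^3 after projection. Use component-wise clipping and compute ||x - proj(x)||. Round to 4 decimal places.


Project each component onto [0, 4].
clip(-3.0205) = 0.0, clip(8.1887) = 4.0, clip(-0.4114) = 0.0
Projection = [0.0, 4.0, 0.0]
Squared diffs: [9.1234, 17.5452, 0.1692]
Distance = sqrt(26.8378) = 5.1805


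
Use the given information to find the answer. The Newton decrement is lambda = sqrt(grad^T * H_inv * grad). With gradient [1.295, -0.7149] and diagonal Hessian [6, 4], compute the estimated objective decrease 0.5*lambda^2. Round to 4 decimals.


Step 1: H is diagonal, so H^(-1) * g = [0.2158, -0.1787].
Step 2: g^T H^(-1) g = sum_i g_i^2 / H_ii
  = (1.295)^2/6 + (-0.7149)^2/4
  = 0.2795 + 0.1278 = 0.4073
Step 3: Objective decrease = 0.5 * g^T H^(-1) g = 0.2036


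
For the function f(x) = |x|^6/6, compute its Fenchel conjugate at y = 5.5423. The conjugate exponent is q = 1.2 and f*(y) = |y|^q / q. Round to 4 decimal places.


The conjugate exponent q satisfies 1/p + 1/q = 1.
p = 6, so q = 6/(6 - 1) = 1.2
|y|^q = 5.5423^1.2 = 7.806
f*(5.5423) = 7.806 / 1.2 = 6.505


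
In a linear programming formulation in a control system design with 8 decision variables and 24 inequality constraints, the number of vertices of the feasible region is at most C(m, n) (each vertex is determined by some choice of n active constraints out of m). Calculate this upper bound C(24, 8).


Each vertex corresponds to some choice of n active constraints out of m, so the number of vertices is at most C(m, n) = m! / (n!(m-n)!).
m = 24, n = 8
Numerator: 24 * 23 * 22 * 21 * 20 * 19 * 18 * 17
Denominator: 8! = 40320
C(24, 8) = 735471


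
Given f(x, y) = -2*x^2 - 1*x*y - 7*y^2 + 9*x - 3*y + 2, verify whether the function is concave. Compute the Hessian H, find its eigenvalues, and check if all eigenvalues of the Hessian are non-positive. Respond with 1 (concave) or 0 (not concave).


The Hessian of f(x,y) = -2*x^2 - 1*x*y - 7*y^2 + 9*x - 3*y + 2 is:
H = [[-4, -1], [-1, -14]]
Trace = -4 - 14 = -18
Determinant = -4*-14 - (-1)^2 = 55
Discriminant = (-18)^2 - 4*55 = 104.0
Eigenvalues: lambda_1 = -14.099, lambda_2 = -3.901
The function is concave.

1


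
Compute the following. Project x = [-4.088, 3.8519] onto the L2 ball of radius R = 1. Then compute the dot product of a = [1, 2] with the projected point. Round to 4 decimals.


Step 1: Compute ||x|| (intermediates to 6 decimals).
||x|| = sqrt((-4.088)^2 + 3.8519^2) = 5.616839
Step 2: Project.
Since ||x|| > R, scale = R/||x|| = 1/5.616839 = 0.178036, proj(x) = scale * x
proj(x) = [-0.727811, 0.685777]
Step 3: Dot product.
a^T * proj(x) = 1*(-0.727811) + 2*0.685777 = 0.6437


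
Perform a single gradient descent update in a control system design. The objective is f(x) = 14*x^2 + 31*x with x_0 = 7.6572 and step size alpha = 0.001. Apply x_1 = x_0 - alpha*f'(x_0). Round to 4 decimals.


We compute the gradient at x_0 and apply the update.
f'(x) = 28*x + 31
f'(7.6572) = 28*7.6572 + 31 = 245.4016
x_1 = 7.6572 - 0.001*245.4016 = 7.4118


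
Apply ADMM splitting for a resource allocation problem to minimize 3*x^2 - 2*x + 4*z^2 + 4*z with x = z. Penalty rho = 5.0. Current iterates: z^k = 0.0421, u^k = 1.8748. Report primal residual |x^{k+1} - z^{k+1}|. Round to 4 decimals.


ADMM iteration with rho = 5.0, z^k = 0.0421, u^k = 1.8748
Step 1: x-update.
Minimize 3*x^2 - 2*x + (5.0/2)*(x - 0.0421 + 1.8748)^2
FOC: (2*3 + 5.0)*x = 2 + 5.0*(0.0421 - 1.8748)
x^{k+1} = -0.6512
Step 2: z-update.
Minimize 4*z^2 + 4*z + (5.0/2)*(-0.6512 - z + 1.8748)^2
FOC: (2*4 + 5.0)*z = -4 + 5.0*(-0.6512 + 1.8748)
z^{k+1} = 0.1629
Step 3: u-update.
u^{k+1} = 1.8748 - 0.6512 - 0.1629 = 1.0607
Step 4: Primal residual = |-0.6512 - 0.1629| = 0.8141


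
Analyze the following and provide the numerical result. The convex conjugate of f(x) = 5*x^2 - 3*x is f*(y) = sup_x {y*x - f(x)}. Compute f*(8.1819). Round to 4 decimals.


f*(y) = sup_x {y*x - a*x^2 - b*x} = sup_x {(y-b)*x - a*x^2}
FOC: (y - b) - 2a*x = 0 => x* = (y - b)/(2a)
x* = (8.1819 + 3)/(2*5) = 1.1182
f*(8.1819) = (y-b)^2/(4a) = (8.1819 + 3)^2/(4*5)
= 125.0349/20 = 6.2517


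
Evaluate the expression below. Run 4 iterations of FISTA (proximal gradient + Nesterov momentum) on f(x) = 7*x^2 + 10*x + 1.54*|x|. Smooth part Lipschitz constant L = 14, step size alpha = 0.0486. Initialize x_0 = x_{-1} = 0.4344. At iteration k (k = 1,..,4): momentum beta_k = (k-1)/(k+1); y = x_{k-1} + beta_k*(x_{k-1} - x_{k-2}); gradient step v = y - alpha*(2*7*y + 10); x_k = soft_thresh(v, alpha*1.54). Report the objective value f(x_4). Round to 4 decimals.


FISTA on f(x) = 7*x^2 + 10*x + 1.54*|x|
L = 14, alpha = 0.0486
Iteration 1: beta = 0.0, y = 0.4344 + 0.0*(0.4344 - 0.4344) = 0.4344
  grad(y) = 16.0816, v = y - alpha*grad = -0.3472
  prox(v) = soft_thresh(-0.3472, 0.0748) = -0.2723
Iteration 2: beta = 0.3333, y = -0.2723 + 0.3333*(-0.2723 - 0.4344) = -0.5079
  grad(y) = 2.8895, v = y - alpha*grad = -0.6483
  prox(v) = soft_thresh(-0.6483, 0.0748) = -0.5735
Iteration 3: beta = 0.5, y = -0.5735 + 0.5*(-0.5735 + 0.2723) = -0.7241
  grad(y) = -0.1368, v = y - alpha*grad = -0.7174
  prox(v) = soft_thresh(-0.7174, 0.0748) = -0.6426
Iteration 4: beta = 0.6, y = -0.6426 + 0.6*(-0.6426 + 0.5735) = -0.684
  grad(y) = 0.4238, v = y - alpha*grad = -0.7046
  prox(v) = soft_thresh(-0.7046, 0.0748) = -0.6298
f(x_4) = 7*(-0.6298)^2 + 10*(-0.6298) + 1.54*|-0.6298| = -2.5516


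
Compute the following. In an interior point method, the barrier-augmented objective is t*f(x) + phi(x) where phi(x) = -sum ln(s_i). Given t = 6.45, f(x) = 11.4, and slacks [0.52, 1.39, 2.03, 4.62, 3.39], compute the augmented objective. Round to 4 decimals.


Step 1: Compute log-barrier.
ln values: [-0.6539, 0.3293, 0.708, 1.5304, 1.2208]
phi = -(-0.6539 + 0.3293 + 0.708 + 1.5304 + 1.2208) = -3.1346
Step 2: Compute augmented objective.
t*f(x) = 6.45*11.4 = 73.53
Total = 73.53 - 3.1346 = 70.3954


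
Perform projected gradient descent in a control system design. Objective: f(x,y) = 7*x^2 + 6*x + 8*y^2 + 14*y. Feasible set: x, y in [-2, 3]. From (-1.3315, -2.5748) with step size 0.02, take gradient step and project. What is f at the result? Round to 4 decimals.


Step 1: Compute gradient at (-1.3315, -2.5748).
grad_x = 2*7*-1.3315 + 6 = -12.641
grad_y = 2*8*-2.5748 + 14 = -27.1968
Step 2: Gradient step.
x_raw = -1.3315 - 0.02*-12.641 = -1.0787
y_raw = -2.5748 - 0.02*-27.1968 = -2.0309
Step 3: Project onto [-2, 3].
x_proj = clip(-1.0787) = -1.0787
y_proj = clip(-2.0309) = -2.0
Step 4: Evaluate f.
f(-1.0787, -2.0) = 5.6728


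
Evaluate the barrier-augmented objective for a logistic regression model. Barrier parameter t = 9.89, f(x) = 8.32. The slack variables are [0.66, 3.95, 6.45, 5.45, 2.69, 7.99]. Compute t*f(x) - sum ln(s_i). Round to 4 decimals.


Step 1: Compute log-barrier.
ln values: [-0.4155, 1.3737, 1.8641, 1.6956, 0.9895, 2.0782]
phi = -(-0.4155 + 1.3737 + 1.8641 + 1.6956 + 0.9895 + 2.0782) = -7.5856
Step 2: Compute augmented objective.
t*f(x) = 9.89*8.32 = 82.2848
Total = 82.2848 - 7.5856 = 74.6992


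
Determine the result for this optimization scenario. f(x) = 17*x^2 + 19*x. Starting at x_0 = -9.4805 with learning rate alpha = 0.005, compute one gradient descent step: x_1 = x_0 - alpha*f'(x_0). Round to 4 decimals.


We compute the gradient at x_0 and apply the update.
f'(x) = 34*x + 19
f'(-9.4805) = 34*-9.4805 + 19 = -303.337
x_1 = -9.4805 - 0.005*-303.337 = -7.9638


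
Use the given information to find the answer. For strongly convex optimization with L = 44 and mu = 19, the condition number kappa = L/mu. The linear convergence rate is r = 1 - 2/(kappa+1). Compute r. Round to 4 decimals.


Step 1: Compute the condition number.
kappa = L/mu = 44/19 = 2.3158
Step 2: Compute the convergence rate.
r = 1 - 2/(kappa + 1) = 1 - 2*mu/(L + mu) = (L - mu)/(L + mu) = 25/63 = 0.3968


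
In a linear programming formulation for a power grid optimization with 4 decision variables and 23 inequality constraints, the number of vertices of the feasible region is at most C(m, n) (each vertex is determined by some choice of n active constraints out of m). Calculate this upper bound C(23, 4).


Each vertex corresponds to some choice of n active constraints out of m, so the number of vertices is at most C(m, n) = m! / (n!(m-n)!).
m = 23, n = 4
Numerator: 23 * 22 * 21 * 20
Denominator: 4! = 24
C(23, 4) = 8855


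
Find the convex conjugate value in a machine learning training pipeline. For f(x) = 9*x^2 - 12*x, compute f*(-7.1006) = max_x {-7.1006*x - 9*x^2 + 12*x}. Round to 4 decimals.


f*(y) = sup_x {y*x - a*x^2 - b*x} = sup_x {(y-b)*x - a*x^2}
FOC: (y - b) - 2a*x = 0 => x* = (y - b)/(2a)
x* = (-7.1006 + 12)/(2*9) = 0.2722
f*(-7.1006) = (y-b)^2/(4a) = (-7.1006 + 12)^2/(4*9)
= 24.0041/36 = 0.6668


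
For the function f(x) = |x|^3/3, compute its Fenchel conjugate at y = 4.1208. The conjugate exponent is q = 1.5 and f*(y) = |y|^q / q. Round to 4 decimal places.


The conjugate exponent q satisfies 1/p + 1/q = 1.
p = 3, so q = 3/(3 - 1) = 1.5
|y|^q = 4.1208^1.5 = 8.3651
f*(4.1208) = 8.3651 / 1.5 = 5.5767


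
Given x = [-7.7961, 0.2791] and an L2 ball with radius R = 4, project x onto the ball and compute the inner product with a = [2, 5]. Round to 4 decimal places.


Step 1: Compute ||x|| (intermediates to 6 decimals).
||x|| = sqrt((-7.7961)^2 + 0.2791^2) = 7.801094
Step 2: Project.
Since ||x|| > R, scale = R/||x|| = 4/7.801094 = 0.512749, proj(x) = scale * x
proj(x) = [-3.997442, 0.143108]
Step 3: Dot product.
a^T * proj(x) = 2*(-3.997442) + 5*0.143108 = -7.2793


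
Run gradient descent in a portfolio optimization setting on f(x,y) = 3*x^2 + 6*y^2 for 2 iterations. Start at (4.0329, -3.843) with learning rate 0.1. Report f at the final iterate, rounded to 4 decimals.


Gradient descent on f(x,y) = 3*x^2 + 6*y^2.
Starting point: (4.0329, -3.843), alpha = 0.1
Step 1: grad_x = 2*3*4.0329 = 24.1974, grad_y = 2*6*-3.843 = -46.116
  x_1 = 4.0329 - 0.1*24.1974 = 1.6132
  y_1 = -3.843 - 0.1*-46.116 = 0.7686
Step 2: grad_x = 2*3*1.6132 = 9.679, grad_y = 2*6*0.7686 = 9.2232
  x_2 = 1.6132 - 0.1*9.679 = 0.6453
  y_2 = 0.7686 - 0.1*9.2232 = -0.1537
f(0.6453, -0.1537) = 3*0.6453^2 + 6*(-0.1537)^2 = 1.3909


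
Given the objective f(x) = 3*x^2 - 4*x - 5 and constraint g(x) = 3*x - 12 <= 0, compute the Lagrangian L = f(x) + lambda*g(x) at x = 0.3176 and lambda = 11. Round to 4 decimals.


Step 1: Evaluate f(x).
f(0.3176) = 3*0.3176^2 - 4*0.3176 - 5 = -5.9678
Step 2: Evaluate g(x).
g(0.3176) = 3*0.3176 - 12 = -11.0472
Step 3: Compute Lagrangian.
L = -5.9678 + 11*-11.0472 = -127.487


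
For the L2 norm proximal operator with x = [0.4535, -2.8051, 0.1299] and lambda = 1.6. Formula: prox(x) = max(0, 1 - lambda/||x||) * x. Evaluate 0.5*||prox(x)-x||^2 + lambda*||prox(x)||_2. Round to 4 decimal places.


Step 1: Compute ||x||.
||x|| = 2.8445
Step 2: Compute scaling factor.
scale = max(0, 1 - 1.6/2.8445) = 0.4375
Step 3: prox(x) = [0.1984, -1.2273, 0.0568]
||prox(x)|| = 1.2445
Step 4: Proximal objective.
0.5*||prox-x||^2 = 1.28
lambda*||prox|| = 1.9912
Total = 3.2712


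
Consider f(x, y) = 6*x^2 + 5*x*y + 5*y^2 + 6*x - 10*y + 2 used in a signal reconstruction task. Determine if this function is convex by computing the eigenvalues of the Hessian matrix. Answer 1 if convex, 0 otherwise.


The Hessian of f(x,y) = 6*x^2 + 5*x*y + 5*y^2 + 6*x - 10*y + 2 is:
H = [[12, 5], [5, 10]]
Trace = 12 + 10 = 22
Determinant = 12*10 - (5)^2 = 95
Discriminant = (22)^2 - 4*95 = 104.0
Eigenvalues: lambda_1 = 5.901, lambda_2 = 16.099
The function is convex.

1


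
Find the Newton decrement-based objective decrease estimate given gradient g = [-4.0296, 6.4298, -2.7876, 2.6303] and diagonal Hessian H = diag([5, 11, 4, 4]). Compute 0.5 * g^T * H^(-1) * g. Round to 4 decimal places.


Step 1: H is diagonal, so H^(-1) * g = [-0.8059, 0.5845, -0.6969, 0.6576].
Step 2: g^T H^(-1) g = sum_i g_i^2 / H_ii
  = (-4.0296)^2/5 + (6.4298)^2/11 + (-2.7876)^2/4 + (2.6303)^2/4
  = 3.2475 + 3.7584 + 1.9427 + 1.7296 = 10.6782
Step 3: Objective decrease = 0.5 * g^T H^(-1) g = 5.3391


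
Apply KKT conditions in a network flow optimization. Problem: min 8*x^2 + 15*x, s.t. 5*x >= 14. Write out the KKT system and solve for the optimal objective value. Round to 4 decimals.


Step 1: Try lambda = 0 (constraint inactive).
x_unc = -15/(2*8) = -0.9375
Check: 5*-0.9375 = -4.6875 < 14 -- violated!
Step 2: Constraint must be active: 5*x = 14
x* = 14/5 = 2.8
lambda = (2*8*2.8 + 15)/5 = 11.96
Step 3: Compute optimal value.
f(x*) = 8*2.8^2 + 15*2.8 = 104.72


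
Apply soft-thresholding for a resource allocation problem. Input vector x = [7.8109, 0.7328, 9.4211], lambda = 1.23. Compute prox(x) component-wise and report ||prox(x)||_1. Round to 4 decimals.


Soft-thresholding with lambda = 1.23:
prox(7.8109) = sign(7.8109)*max(|7.8109| - 1.23, 0) = 6.5809
prox(0.7328) = sign(0.7328)*max(|0.7328| - 1.23, 0) = 0.0
prox(9.4211) = sign(9.4211)*max(|9.4211| - 1.23, 0) = 8.1911
prox(x) = [6.5809, 0.0, 8.1911]
||prox(x)||_1 = 6.5809 + 0.0 + 8.1911 = 14.772


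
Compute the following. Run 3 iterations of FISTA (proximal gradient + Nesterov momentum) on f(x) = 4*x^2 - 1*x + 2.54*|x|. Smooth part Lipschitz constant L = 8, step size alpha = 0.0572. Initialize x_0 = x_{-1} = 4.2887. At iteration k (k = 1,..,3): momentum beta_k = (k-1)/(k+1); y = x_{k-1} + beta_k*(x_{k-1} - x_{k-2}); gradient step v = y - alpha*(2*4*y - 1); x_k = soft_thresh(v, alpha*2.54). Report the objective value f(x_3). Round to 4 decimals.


FISTA on f(x) = 4*x^2 - 1*x + 2.54*|x|
L = 8, alpha = 0.0572
Iteration 1: beta = 0.0, y = 4.2887 + 0.0*(4.2887 - 4.2887) = 4.2887
  grad(y) = 33.3096, v = y - alpha*grad = 2.3834
  prox(v) = soft_thresh(2.3834, 0.1453) = 2.2381
Iteration 2: beta = 0.3333, y = 2.2381 + 0.3333*(2.2381 - 4.2887) = 1.5546
  grad(y) = 11.4366, v = y - alpha*grad = 0.9004
  prox(v) = soft_thresh(0.9004, 0.1453) = 0.7551
Iteration 3: beta = 0.5, y = 0.7551 + 0.5*(0.7551 - 2.2381) = 0.0136
  grad(y) = -0.8911, v = y - alpha*grad = 0.0646
  prox(v) = soft_thresh(0.0646, 0.1453) = 0.0
f(x_3) = 4*0.0^2 - 1*0.0 + 2.54*|0.0| = 0.0


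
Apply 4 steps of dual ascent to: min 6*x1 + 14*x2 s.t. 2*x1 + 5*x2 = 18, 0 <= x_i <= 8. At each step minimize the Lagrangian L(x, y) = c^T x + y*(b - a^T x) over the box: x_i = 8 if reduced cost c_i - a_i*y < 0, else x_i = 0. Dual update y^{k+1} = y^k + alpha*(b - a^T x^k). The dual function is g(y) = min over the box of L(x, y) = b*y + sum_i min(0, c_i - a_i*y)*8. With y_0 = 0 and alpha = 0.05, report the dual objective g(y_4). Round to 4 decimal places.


Dual ascent for LP: min 6*x1 + 14*x2, 2*x1 + 5*x2 = 18, 0 <= x_i <= 8
Step 1: y^k = 0.0, reduced costs: (6.0, 14.0)
  x^k = (0.0, 0.0), subgradient = b - a^T x = 18.0
  y^{k+1} = 0.0 + 0.05*18.0 = 0.9
Step 2: y^k = 0.9, reduced costs: (4.2, 9.5)
  x^k = (0.0, 0.0), subgradient = b - a^T x = 18.0
  y^{k+1} = 0.9 + 0.05*18.0 = 1.8
Step 3: y^k = 1.8, reduced costs: (2.4, 5.0)
  x^k = (0.0, 0.0), subgradient = b - a^T x = 18.0
  y^{k+1} = 1.8 + 0.05*18.0 = 2.7
Step 4: y^k = 2.7, reduced costs: (0.6, 0.5)
  x^k = (0.0, 0.0), subgradient = b - a^T x = 18.0
  y^{k+1} = 2.7 + 0.05*18.0 = 3.6
Dual objective at y_4 = 3.6: reduced costs (-1.2, -4.0), box minimizer x = (8.0, 8.0)
g(y_4) = b*y + (c1 - a1*y)*x1 + (c2 - a2*y)*x2 = 18*3.6 + (-1.2)*8.0 + (-4.0)*8.0 = 64.8 - 9.6 - 32.0 = 23.2


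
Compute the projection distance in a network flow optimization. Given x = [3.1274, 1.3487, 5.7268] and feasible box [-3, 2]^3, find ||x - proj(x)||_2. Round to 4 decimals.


Project each component onto [-3, 2].
clip(3.1274) = 2.0, clip(1.3487) = 1.3487, clip(5.7268) = 2.0
Projection = [2.0, 1.3487, 2.0]
Squared diffs: [1.271, 0.0, 13.889]
Distance = sqrt(15.16) = 3.8936


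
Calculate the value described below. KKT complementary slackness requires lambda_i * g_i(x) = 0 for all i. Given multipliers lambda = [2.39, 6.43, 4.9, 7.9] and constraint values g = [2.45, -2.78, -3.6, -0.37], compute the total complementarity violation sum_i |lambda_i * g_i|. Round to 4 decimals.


KKT complementary slackness check:
lambda_1 * g_1 = 2.39 * 2.45 = 5.8555
lambda_2 * g_2 = 6.43 * -2.78 = -17.8754
lambda_3 * g_3 = 4.9 * -3.6 = -17.64
lambda_4 * g_4 = 7.9 * -0.37 = -2.923
Total violation = 5.8555 + 17.8754 + 17.64 + 2.923 = 44.2939


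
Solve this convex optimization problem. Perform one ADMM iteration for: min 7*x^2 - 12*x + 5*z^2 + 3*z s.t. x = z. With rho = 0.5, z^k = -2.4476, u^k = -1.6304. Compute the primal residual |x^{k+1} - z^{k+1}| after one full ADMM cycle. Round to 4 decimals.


ADMM iteration with rho = 0.5, z^k = -2.4476, u^k = -1.6304
Step 1: x-update.
Minimize 7*x^2 - 12*x + (0.5/2)*(x + 2.4476 - 1.6304)^2
FOC: (2*7 + 0.5)*x = 12 + 0.5*(-2.4476 + 1.6304)
x^{k+1} = 0.7994
Step 2: z-update.
Minimize 5*z^2 + 3*z + (0.5/2)*(0.7994 - z - 1.6304)^2
FOC: (2*5 + 0.5)*z = -3 + 0.5*(0.7994 - 1.6304)
z^{k+1} = -0.3253
Step 3: u-update.
u^{k+1} = -1.6304 + 0.7994 + 0.3253 = -0.5057
Step 4: Primal residual = |0.7994 + 0.3253| = 1.1247


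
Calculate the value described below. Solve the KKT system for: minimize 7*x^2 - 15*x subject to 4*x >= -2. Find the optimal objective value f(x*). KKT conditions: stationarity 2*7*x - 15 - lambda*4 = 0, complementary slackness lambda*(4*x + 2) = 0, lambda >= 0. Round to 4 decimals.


Step 1: Try lambda = 0 (constraint inactive).
Stationarity: 2*7*x - 15 = 0
x* = 15/(2*7) = 15/14 = 1.0714 (rounded; the exact value 15/14 is used below)
Check constraint: 4*1.0714 = 4.2856 >= -2 -- satisfied.
Step 2: Compute optimal value.
f(x*) = 7*(15/14)^2 - 15*(15/14) = -8.0357


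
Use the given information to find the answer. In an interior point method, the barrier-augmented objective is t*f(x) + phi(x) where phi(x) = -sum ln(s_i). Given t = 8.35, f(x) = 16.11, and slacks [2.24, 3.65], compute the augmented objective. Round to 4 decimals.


Step 1: Compute log-barrier.
ln values: [0.8065, 1.2947]
phi = -(0.8065 + 1.2947) = -2.1012
Step 2: Compute augmented objective.
t*f(x) = 8.35*16.11 = 134.5185
Total = 134.5185 - 2.1012 = 132.4173


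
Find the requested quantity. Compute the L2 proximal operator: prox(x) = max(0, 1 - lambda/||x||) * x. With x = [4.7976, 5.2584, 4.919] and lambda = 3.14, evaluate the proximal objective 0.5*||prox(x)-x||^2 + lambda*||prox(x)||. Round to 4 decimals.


Step 1: Compute ||x||.
||x|| = 8.6524
Step 2: Compute scaling factor.
scale = max(0, 1 - 3.14/8.6524) = 0.6371
Step 3: prox(x) = [3.0565, 3.3501, 3.1339]
||prox(x)|| = 5.5124
Step 4: Proximal objective.
0.5*||prox-x||^2 = 4.9298
lambda*||prox|| = 17.3089
Total = 22.2388


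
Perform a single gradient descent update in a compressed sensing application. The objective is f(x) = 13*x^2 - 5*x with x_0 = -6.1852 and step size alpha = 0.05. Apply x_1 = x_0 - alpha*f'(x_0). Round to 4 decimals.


We compute the gradient at x_0 and apply the update.
f'(x) = 26*x - 5
f'(-6.1852) = 26*-6.1852 - 5 = -165.8152
x_1 = -6.1852 - 0.05*-165.8152 = 2.1056


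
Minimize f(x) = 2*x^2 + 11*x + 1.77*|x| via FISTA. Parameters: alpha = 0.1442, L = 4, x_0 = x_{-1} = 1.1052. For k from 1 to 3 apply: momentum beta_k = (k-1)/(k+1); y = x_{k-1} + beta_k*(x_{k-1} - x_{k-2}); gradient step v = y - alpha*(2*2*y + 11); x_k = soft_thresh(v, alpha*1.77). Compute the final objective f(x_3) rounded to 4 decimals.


FISTA on f(x) = 2*x^2 + 11*x + 1.77*|x|
L = 4, alpha = 0.1442
Iteration 1: beta = 0.0, y = 1.1052 + 0.0*(1.1052 - 1.1052) = 1.1052
  grad(y) = 15.4208, v = y - alpha*grad = -1.1185
  prox(v) = soft_thresh(-1.1185, 0.2552) = -0.8632
Iteration 2: beta = 0.3333, y = -0.8632 + 0.3333*(-0.8632 - 1.1052) = -1.5194
  grad(y) = 4.9224, v = y - alpha*grad = -2.2292
  prox(v) = soft_thresh(-2.2292, 0.2552) = -1.974
Iteration 3: beta = 0.5, y = -1.974 + 0.5*(-1.974 + 0.8632) = -2.5293
  grad(y) = 0.8826, v = y - alpha*grad = -2.6566
  prox(v) = soft_thresh(-2.6566, 0.2552) = -2.4014
f(x_3) = 2*(-2.4014)^2 + 11*(-2.4014) + 1.77*|-2.4014| = -10.6315


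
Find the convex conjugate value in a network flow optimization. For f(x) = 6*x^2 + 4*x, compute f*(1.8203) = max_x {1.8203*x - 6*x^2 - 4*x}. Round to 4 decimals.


f*(y) = sup_x {y*x - a*x^2 - b*x} = sup_x {(y-b)*x - a*x^2}
FOC: (y - b) - 2a*x = 0 => x* = (y - b)/(2a)
x* = (1.8203 - 4)/(2*6) = -0.1816
f*(1.8203) = (y-b)^2/(4a) = (1.8203 - 4)^2/(4*6)
= 4.7511/24 = 0.198


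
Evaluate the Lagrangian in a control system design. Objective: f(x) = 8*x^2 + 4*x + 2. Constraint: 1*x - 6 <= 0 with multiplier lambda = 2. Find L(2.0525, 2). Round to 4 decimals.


Step 1: Evaluate f(x).
f(2.0525) = 8*2.0525^2 + 4*2.0525 + 2 = 43.9121
Step 2: Evaluate g(x).
g(2.0525) = 1*2.0525 - 6 = -3.9475
Step 3: Compute Lagrangian.
L = 43.9121 + 2*-3.9475 = 36.0171
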